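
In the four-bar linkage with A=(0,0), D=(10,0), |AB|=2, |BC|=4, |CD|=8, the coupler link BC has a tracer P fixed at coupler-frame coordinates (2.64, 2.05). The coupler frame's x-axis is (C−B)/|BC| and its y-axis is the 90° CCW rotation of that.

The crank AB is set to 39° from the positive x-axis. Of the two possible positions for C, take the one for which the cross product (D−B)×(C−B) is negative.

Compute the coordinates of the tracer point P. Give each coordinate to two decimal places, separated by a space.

4.14 -0.86

A=(0,0), D=(10.00,0)
B = A + 2.00·(cos39°, sin39°) = (1.5543, 1.2586)
|BD| = 8.5390
circle(B,4.00) ∩ circle(D,8.00): a=1.4588, h=3.7245
  candidates: C₊=(3.5462,4.7274) cross=31.803; C₋=(2.4482,-2.6402) cross=-31.803
  mode - wants cross < 0 → take C=(2.4482,-2.6402) (cross=-31.803)
ex = (C−B)/|BC| = (0.2235,-0.9747); ey = (0.9747,0.2235)
P = B + 2.64·ex + 2.05·ey = (4.1424,-0.8565)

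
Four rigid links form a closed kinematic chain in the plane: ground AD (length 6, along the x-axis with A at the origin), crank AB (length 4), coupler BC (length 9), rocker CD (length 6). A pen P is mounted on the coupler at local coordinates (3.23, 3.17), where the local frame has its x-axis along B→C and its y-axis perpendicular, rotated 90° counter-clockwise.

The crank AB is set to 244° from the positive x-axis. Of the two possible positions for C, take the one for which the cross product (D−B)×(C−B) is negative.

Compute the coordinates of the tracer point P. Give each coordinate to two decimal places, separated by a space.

2.19 -1.37

A=(0,0), D=(6.00,0)
B = A + 4.00·(cos244°, sin244°) = (-1.7535, -3.5952)
|BD| = 8.5465
circle(B,9.00) ∩ circle(D,6.00): a=6.9059, h=5.7714
  candidates: C₊=(2.0839,4.5458) cross=49.325; C₋=(6.9395,-5.9260) cross=-49.325
  mode - wants cross < 0 → take C=(6.9395,-5.9260) (cross=-49.325)
ex = (C−B)/|BC| = (0.9659,-0.2590); ey = (0.2590,0.9659)
P = B + 3.23·ex + 3.17·ey = (2.1873,-1.3698)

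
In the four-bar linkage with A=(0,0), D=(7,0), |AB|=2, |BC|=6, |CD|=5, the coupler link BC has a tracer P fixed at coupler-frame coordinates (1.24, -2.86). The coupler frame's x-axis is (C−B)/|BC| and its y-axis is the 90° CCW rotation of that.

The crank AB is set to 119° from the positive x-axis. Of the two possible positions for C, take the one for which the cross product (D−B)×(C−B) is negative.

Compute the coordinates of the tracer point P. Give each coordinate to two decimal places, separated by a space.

-2.36 -1.04

A=(0,0), D=(7.00,0)
B = A + 2.00·(cos119°, sin119°) = (-0.9696, 1.7492)
|BD| = 8.1593
circle(B,6.00) ∩ circle(D,5.00): a=4.7537, h=3.6609
  candidates: C₊=(4.4584,4.3059) cross=29.870; C₋=(2.8888,-2.8456) cross=-29.870
  mode - wants cross < 0 → take C=(2.8888,-2.8456) (cross=-29.870)
ex = (C−B)/|BC| = (0.6431,-0.7658); ey = (0.7658,0.6431)
P = B + 1.24·ex + -2.86·ey = (-2.3624,-1.0395)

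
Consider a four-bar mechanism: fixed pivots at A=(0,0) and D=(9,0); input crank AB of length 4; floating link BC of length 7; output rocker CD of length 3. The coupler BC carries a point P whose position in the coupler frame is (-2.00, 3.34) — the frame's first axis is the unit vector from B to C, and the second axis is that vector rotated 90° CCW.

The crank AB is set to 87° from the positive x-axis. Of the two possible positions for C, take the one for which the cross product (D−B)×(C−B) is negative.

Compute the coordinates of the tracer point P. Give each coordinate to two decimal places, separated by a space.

A=(0,0), D=(9.00,0)
B = A + 4.00·(cos87°, sin87°) = (0.2093, 3.9945)
|BD| = 9.6557
circle(B,7.00) ∩ circle(D,3.00): a=6.8992, h=1.1839
  candidates: C₊=(6.9802,2.2182) cross=11.432; C₋=(6.0007,0.0625) cross=-11.432
  mode - wants cross < 0 → take C=(6.0007,0.0625) (cross=-11.432)
ex = (C−B)/|BC| = (0.8273,-0.5617); ey = (0.5617,0.8273)
P = B + -2.00·ex + 3.34·ey = (0.4308,7.8812)

0.43 7.88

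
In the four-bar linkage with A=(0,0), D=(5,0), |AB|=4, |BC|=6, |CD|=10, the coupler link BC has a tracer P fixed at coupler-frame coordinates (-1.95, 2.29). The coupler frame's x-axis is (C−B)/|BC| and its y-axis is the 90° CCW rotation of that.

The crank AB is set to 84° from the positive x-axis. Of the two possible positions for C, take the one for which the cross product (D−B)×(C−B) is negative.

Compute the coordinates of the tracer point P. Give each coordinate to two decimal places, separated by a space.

A=(0,0), D=(5.00,0)
B = A + 4.00·(cos84°, sin84°) = (0.4181, 3.9781)
|BD| = 6.0679
circle(B,6.00) ∩ circle(D,10.00): a=-2.2398, h=5.5663
  candidates: C₊=(2.3761,9.6496) cross=33.775; C₋=(-4.9224,1.2433) cross=-33.775
  mode - wants cross < 0 → take C=(-4.9224,1.2433) (cross=-33.775)
ex = (C−B)/|BC| = (-0.8901,-0.4558); ey = (0.4558,-0.8901)
P = B + -1.95·ex + 2.29·ey = (3.1975,2.8286)

3.20 2.83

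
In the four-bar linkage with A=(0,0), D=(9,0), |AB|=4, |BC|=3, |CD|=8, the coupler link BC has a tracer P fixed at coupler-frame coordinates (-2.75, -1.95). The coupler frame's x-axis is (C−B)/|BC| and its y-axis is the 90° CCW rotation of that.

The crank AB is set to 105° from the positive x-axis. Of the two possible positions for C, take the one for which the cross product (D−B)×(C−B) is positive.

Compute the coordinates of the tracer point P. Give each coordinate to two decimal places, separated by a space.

A=(0,0), D=(9.00,0)
B = A + 4.00·(cos105°, sin105°) = (-1.0353, 3.8637)
|BD| = 10.7534
circle(B,3.00) ∩ circle(D,8.00): a=2.8193, h=1.0253
  candidates: C₊=(1.9642,3.8076) cross=11.026; C₋=(1.2274,1.8939) cross=-11.026
  mode + wants cross > 0 → take C=(1.9642,3.8076) (cross=11.026)
ex = (C−B)/|BC| = (0.9998,-0.0187); ey = (0.0187,0.9998)
P = B + -2.75·ex + -1.95·ey = (-3.8213,1.9655)

-3.82 1.97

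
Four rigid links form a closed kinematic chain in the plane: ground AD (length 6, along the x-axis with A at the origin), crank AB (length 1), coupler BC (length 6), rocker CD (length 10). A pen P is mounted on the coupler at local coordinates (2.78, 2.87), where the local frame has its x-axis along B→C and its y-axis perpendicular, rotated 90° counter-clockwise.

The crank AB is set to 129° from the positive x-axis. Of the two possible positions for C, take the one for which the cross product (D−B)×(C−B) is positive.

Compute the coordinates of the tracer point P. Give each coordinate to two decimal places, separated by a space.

-3.83 3.17

A=(0,0), D=(6.00,0)
B = A + 1.00·(cos129°, sin129°) = (-0.6293, 0.7771)
|BD| = 6.6747
circle(B,6.00) ∩ circle(D,10.00): a=-1.4569, h=5.8204
  candidates: C₊=(-1.3986,6.7276) cross=38.850; C₋=(-2.7539,-4.8341) cross=-38.850
  mode + wants cross > 0 → take C=(-1.3986,6.7276) (cross=38.850)
ex = (C−B)/|BC| = (-0.1282,0.9917); ey = (-0.9917,-0.1282)
P = B + 2.78·ex + 2.87·ey = (-3.8321,3.1662)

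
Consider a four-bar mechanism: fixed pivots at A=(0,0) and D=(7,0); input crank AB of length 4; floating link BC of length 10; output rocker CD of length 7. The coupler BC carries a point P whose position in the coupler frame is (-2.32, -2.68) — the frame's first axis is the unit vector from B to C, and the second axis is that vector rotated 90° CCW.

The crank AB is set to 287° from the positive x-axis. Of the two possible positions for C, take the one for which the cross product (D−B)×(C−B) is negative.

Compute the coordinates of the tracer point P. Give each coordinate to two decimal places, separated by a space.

A=(0,0), D=(7.00,0)
B = A + 4.00·(cos287°, sin287°) = (1.1695, -3.8252)
|BD| = 6.9733
circle(B,10.00) ∩ circle(D,7.00): a=7.1435, h=6.9979
  candidates: C₊=(3.3035,5.9444) cross=48.799; C₋=(10.9810,-5.7578) cross=-48.799
  mode - wants cross < 0 → take C=(10.9810,-5.7578) (cross=-48.799)
ex = (C−B)/|BC| = (0.9811,-0.1933); ey = (0.1933,0.9811)
P = B + -2.32·ex + -2.68·ey = (-1.6247,-6.0063)

-1.62 -6.01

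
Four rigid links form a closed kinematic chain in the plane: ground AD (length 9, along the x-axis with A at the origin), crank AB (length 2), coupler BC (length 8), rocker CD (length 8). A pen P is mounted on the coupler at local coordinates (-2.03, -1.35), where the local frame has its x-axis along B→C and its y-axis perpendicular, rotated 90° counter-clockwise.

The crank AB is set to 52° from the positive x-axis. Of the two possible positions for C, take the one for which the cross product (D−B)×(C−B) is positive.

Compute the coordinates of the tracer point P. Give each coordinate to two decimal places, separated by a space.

A=(0,0), D=(9.00,0)
B = A + 2.00·(cos52°, sin52°) = (1.2313, 1.5760)
|BD| = 7.9269
circle(B,8.00) ∩ circle(D,8.00): a=3.9635, h=6.9492
  candidates: C₊=(6.4973,7.5984) cross=55.086; C₋=(3.7340,-6.0224) cross=-55.086
  mode + wants cross > 0 → take C=(6.4973,7.5984) (cross=55.086)
ex = (C−B)/|BC| = (0.6582,0.7528); ey = (-0.7528,0.6582)
P = B + -2.03·ex + -1.35·ey = (0.9114,-0.8408)

0.91 -0.84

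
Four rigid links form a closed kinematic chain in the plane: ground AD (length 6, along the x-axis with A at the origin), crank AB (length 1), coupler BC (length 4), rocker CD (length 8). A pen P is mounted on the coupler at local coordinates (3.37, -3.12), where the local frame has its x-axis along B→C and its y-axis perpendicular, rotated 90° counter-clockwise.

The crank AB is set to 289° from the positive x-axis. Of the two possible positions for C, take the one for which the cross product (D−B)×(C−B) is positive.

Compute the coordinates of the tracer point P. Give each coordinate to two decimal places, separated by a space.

1.47 3.50

A=(0,0), D=(6.00,0)
B = A + 1.00·(cos289°, sin289°) = (0.3256, -0.9455)
|BD| = 5.7527
circle(B,4.00) ∩ circle(D,8.00): a=-1.2956, h=3.7844
  candidates: C₊=(-1.5745,2.5744) cross=21.770; C₋=(-0.3305,-4.8914) cross=-21.770
  mode + wants cross > 0 → take C=(-1.5745,2.5744) (cross=21.770)
ex = (C−B)/|BC| = (-0.4750,0.8800); ey = (-0.8800,-0.4750)
P = B + 3.37·ex + -3.12·ey = (1.4703,3.5020)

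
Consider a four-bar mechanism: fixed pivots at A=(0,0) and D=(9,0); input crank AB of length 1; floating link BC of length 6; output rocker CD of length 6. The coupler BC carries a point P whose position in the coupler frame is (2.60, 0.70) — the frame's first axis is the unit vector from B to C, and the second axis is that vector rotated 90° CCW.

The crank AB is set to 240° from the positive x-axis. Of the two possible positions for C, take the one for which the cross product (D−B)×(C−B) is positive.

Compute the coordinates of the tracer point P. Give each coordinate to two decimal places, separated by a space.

0.94 1.41

A=(0,0), D=(9.00,0)
B = A + 1.00·(cos240°, sin240°) = (-0.5000, -0.8660)
|BD| = 9.5394
circle(B,6.00) ∩ circle(D,6.00): a=4.7697, h=3.6401
  candidates: C₊=(3.9195,3.1920) cross=34.724; C₋=(4.5805,-4.0580) cross=-34.724
  mode + wants cross > 0 → take C=(3.9195,3.1920) (cross=34.724)
ex = (C−B)/|BC| = (0.7366,0.6763); ey = (-0.6763,0.7366)
P = B + 2.60·ex + 0.70·ey = (0.9417,1.4081)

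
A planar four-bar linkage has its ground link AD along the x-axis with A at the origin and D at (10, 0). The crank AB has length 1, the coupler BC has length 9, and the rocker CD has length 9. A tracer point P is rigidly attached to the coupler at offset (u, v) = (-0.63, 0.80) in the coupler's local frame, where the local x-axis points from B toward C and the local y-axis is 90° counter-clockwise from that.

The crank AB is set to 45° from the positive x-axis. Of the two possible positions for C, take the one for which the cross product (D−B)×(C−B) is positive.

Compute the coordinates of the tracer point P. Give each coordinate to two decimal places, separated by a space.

-0.31 0.66

A=(0,0), D=(10.00,0)
B = A + 1.00·(cos45°, sin45°) = (0.7071, 0.7071)
|BD| = 9.3198
circle(B,9.00) ∩ circle(D,9.00): a=4.6599, h=7.6997
  candidates: C₊=(5.9377,8.0311) cross=71.759; C₋=(4.7694,-7.3240) cross=-71.759
  mode + wants cross > 0 → take C=(5.9377,8.0311) (cross=71.759)
ex = (C−B)/|BC| = (0.5812,0.8138); ey = (-0.8138,0.5812)
P = B + -0.63·ex + 0.80·ey = (-0.3101,0.6594)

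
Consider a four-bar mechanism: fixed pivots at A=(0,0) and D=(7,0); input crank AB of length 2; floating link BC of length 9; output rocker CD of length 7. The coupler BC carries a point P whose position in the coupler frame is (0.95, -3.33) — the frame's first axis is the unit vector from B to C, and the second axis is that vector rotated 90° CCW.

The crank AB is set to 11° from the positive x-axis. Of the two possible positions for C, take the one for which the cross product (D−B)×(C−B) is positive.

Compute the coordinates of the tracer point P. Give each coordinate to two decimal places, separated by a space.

A=(0,0), D=(7.00,0)
B = A + 2.00·(cos11°, sin11°) = (1.9633, 0.3816)
|BD| = 5.0512
circle(B,9.00) ∩ circle(D,7.00): a=5.6932, h=6.9705
  candidates: C₊=(8.1668,6.9021) cross=35.209; C₋=(7.1135,-6.9991) cross=-35.209
  mode + wants cross > 0 → take C=(8.1668,6.9021) (cross=35.209)
ex = (C−B)/|BC| = (0.6893,0.7245); ey = (-0.7245,0.6893)
P = B + 0.95·ex + -3.33·ey = (5.0306,-1.2254)

5.03 -1.23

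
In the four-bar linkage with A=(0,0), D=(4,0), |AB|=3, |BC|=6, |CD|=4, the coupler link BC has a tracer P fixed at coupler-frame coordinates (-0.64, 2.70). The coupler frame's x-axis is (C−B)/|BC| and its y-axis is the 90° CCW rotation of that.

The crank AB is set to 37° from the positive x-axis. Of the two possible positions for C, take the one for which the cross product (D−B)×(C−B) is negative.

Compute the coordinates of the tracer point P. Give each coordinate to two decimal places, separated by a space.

4.85 3.11

A=(0,0), D=(4.00,0)
B = A + 3.00·(cos37°, sin37°) = (2.3959, 1.8054)
|BD| = 2.4151
circle(B,6.00) ∩ circle(D,4.00): a=5.3482, h=2.7198
  candidates: C₊=(7.9813,-0.3862) cross=6.569; C₋=(3.9149,-3.9991) cross=-6.569
  mode - wants cross < 0 → take C=(3.9149,-3.9991) (cross=-6.569)
ex = (C−B)/|BC| = (0.2532,-0.9674); ey = (0.9674,0.2532)
P = B + -0.64·ex + 2.70·ey = (4.8459,3.1081)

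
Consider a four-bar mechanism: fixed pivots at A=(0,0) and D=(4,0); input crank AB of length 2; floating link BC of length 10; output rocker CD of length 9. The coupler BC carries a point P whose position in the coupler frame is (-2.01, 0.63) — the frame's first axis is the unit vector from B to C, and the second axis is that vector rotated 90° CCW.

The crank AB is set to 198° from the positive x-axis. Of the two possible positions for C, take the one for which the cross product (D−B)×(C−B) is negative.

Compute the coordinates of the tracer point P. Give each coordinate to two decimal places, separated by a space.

A=(0,0), D=(4.00,0)
B = A + 2.00·(cos198°, sin198°) = (-1.9021, -0.6180)
|BD| = 5.9344
circle(B,10.00) ∩ circle(D,9.00): a=4.5680, h=8.8957
  candidates: C₊=(1.7146,8.7050) cross=52.790; C₋=(3.5675,-8.9896) cross=-52.790
  mode - wants cross < 0 → take C=(3.5675,-8.9896) (cross=-52.790)
ex = (C−B)/|BC| = (0.5470,-0.8372); ey = (0.8372,0.5470)
P = B + -2.01·ex + 0.63·ey = (-2.4741,1.4092)

-2.47 1.41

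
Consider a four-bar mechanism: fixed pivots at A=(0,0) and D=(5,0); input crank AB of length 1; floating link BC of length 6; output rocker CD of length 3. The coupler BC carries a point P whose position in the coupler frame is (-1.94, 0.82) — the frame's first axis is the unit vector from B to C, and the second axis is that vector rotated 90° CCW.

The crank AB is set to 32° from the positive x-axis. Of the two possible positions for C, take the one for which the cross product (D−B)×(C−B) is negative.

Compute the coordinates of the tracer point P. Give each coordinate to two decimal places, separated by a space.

A=(0,0), D=(5.00,0)
B = A + 1.00·(cos32°, sin32°) = (0.8480, 0.5299)
|BD| = 4.1856
circle(B,6.00) ∩ circle(D,3.00): a=5.3181, h=2.7780
  candidates: C₊=(6.4751,2.6123) cross=11.628; C₋=(5.7717,-2.8991) cross=-11.628
  mode - wants cross < 0 → take C=(5.7717,-2.8991) (cross=-11.628)
ex = (C−B)/|BC| = (0.8206,-0.5715); ey = (0.5715,0.8206)
P = B + -1.94·ex + 0.82·ey = (-0.2753,2.3115)

-0.28 2.31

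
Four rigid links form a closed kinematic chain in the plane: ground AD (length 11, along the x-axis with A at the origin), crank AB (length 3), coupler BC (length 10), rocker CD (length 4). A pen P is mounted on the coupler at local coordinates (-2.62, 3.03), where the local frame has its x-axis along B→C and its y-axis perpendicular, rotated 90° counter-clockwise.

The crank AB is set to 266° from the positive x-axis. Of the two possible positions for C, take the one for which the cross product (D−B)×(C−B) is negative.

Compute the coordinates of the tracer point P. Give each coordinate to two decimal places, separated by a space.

-2.58 0.24

A=(0,0), D=(11.00,0)
B = A + 3.00·(cos266°, sin266°) = (-0.2093, -2.9927)
|BD| = 11.6019
circle(B,10.00) ∩ circle(D,4.00): a=9.4210, h=3.3532
  candidates: C₊=(8.0280,2.6772) cross=38.903; C₋=(9.7579,-3.8023) cross=-38.903
  mode - wants cross < 0 → take C=(9.7579,-3.8023) (cross=-38.903)
ex = (C−B)/|BC| = (0.9967,-0.0810); ey = (0.0810,0.9967)
P = B + -2.62·ex + 3.03·ey = (-2.5754,0.2395)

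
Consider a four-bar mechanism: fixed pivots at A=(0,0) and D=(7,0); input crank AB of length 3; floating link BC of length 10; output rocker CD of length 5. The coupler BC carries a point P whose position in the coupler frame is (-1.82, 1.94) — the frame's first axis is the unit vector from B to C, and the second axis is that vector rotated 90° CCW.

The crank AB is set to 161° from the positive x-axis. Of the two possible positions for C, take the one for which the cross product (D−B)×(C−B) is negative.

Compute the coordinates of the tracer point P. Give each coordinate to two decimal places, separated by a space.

-3.22 3.61

A=(0,0), D=(7.00,0)
B = A + 3.00·(cos161°, sin161°) = (-2.8366, 0.9767)
|BD| = 9.8849
circle(B,10.00) ∩ circle(D,5.00): a=8.7361, h=4.8662
  candidates: C₊=(6.3376,4.9559) cross=48.102; C₋=(5.3760,-4.7289) cross=-48.102
  mode - wants cross < 0 → take C=(5.3760,-4.7289) (cross=-48.102)
ex = (C−B)/|BC| = (0.8213,-0.5706); ey = (0.5706,0.8213)
P = B + -1.82·ex + 1.94·ey = (-3.2244,3.6084)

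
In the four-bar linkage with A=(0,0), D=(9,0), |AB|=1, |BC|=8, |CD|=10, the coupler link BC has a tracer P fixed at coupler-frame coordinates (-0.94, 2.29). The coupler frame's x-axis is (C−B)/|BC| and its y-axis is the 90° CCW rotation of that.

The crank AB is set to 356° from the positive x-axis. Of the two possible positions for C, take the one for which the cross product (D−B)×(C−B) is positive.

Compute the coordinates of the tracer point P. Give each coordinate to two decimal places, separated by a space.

-1.44 -0.51

A=(0,0), D=(9.00,0)
B = A + 1.00·(cos356°, sin356°) = (0.9976, -0.0698)
|BD| = 8.0027
circle(B,8.00) ∩ circle(D,10.00): a=1.7521, h=7.8058
  candidates: C₊=(2.6816,7.7510) cross=62.468; C₋=(2.8177,-7.8600) cross=-62.468
  mode + wants cross > 0 → take C=(2.6816,7.7510) (cross=62.468)
ex = (C−B)/|BC| = (0.2105,0.9776); ey = (-0.9776,0.2105)
P = B + -0.94·ex + 2.29·ey = (-1.4390,-0.5066)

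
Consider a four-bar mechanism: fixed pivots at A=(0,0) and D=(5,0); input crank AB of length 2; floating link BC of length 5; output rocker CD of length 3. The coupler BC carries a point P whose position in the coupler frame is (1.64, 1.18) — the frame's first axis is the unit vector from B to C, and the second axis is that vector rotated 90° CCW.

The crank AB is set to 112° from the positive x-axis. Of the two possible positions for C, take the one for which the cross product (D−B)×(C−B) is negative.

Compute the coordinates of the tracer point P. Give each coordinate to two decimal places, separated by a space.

1.23 1.44

A=(0,0), D=(5.00,0)
B = A + 2.00·(cos112°, sin112°) = (-0.7492, 1.8544)
|BD| = 6.0409
circle(B,5.00) ∩ circle(D,3.00): a=4.3447, h=2.4745
  candidates: C₊=(4.1454,2.8757) cross=14.948; C₋=(2.6262,-1.8344) cross=-14.948
  mode - wants cross < 0 → take C=(2.6262,-1.8344) (cross=-14.948)
ex = (C−B)/|BC| = (0.6751,-0.7377); ey = (0.7377,0.6751)
P = B + 1.64·ex + 1.18·ey = (1.2285,1.4411)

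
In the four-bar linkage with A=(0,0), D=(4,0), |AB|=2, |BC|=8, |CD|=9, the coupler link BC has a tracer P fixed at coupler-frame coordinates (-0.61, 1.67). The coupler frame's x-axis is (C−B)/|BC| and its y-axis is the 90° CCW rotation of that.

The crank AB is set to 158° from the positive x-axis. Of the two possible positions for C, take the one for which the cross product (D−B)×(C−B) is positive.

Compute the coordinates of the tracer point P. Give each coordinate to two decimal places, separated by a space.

-3.63 0.69

A=(0,0), D=(4.00,0)
B = A + 2.00·(cos158°, sin158°) = (-1.8544, 0.7492)
|BD| = 5.9021
circle(B,8.00) ∩ circle(D,9.00): a=1.5109, h=7.8560
  candidates: C₊=(0.6415,8.3499) cross=46.367; C₋=(-1.3529,-7.2351) cross=-46.367
  mode + wants cross > 0 → take C=(0.6415,8.3499) (cross=46.367)
ex = (C−B)/|BC| = (0.3120,0.9501); ey = (-0.9501,0.3120)
P = B + -0.61·ex + 1.67·ey = (-3.6313,0.6907)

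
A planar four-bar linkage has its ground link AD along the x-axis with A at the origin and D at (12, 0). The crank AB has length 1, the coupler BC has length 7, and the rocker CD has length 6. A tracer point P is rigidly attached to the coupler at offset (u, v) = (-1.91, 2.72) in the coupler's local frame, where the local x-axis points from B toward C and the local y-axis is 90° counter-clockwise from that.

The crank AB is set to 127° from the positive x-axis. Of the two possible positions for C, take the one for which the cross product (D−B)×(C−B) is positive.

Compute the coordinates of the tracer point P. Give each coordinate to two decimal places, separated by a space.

-2.92 3.18

A=(0,0), D=(12.00,0)
B = A + 1.00·(cos127°, sin127°) = (-0.6018, 0.7986)
|BD| = 12.6271
circle(B,7.00) ∩ circle(D,6.00): a=6.8283, h=1.5408
  candidates: C₊=(6.3103,1.9045) cross=19.456; C₋=(6.1154,-1.1710) cross=-19.456
  mode + wants cross > 0 → take C=(6.3103,1.9045) (cross=19.456)
ex = (C−B)/|BC| = (0.9874,0.1580); ey = (-0.1580,0.9874)
P = B + -1.91·ex + 2.72·ey = (-2.9175,3.1827)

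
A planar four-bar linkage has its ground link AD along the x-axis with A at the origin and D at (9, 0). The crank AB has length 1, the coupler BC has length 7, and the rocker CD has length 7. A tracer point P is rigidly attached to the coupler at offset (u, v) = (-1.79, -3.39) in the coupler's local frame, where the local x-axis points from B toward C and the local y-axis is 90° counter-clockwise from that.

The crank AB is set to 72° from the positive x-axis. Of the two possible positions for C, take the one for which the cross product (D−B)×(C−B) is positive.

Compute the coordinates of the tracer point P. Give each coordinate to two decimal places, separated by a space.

A=(0,0), D=(9.00,0)
B = A + 1.00·(cos72°, sin72°) = (0.3090, 0.9511)
|BD| = 8.7429
circle(B,7.00) ∩ circle(D,7.00): a=4.3714, h=5.4672
  candidates: C₊=(5.2492,5.9103) cross=47.799; C₋=(4.0598,-4.9593) cross=-47.799
  mode + wants cross > 0 → take C=(5.2492,5.9103) (cross=47.799)
ex = (C−B)/|BC| = (0.7057,0.7085); ey = (-0.7085,0.7057)
P = B + -1.79·ex + -3.39·ey = (1.4474,-2.7096)

1.45 -2.71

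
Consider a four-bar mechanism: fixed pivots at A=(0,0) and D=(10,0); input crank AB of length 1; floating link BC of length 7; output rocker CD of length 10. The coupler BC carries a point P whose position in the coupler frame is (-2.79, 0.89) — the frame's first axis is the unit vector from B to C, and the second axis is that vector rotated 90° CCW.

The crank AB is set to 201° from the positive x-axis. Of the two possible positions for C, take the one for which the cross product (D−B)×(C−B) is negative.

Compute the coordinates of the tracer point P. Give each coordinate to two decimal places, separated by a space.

-1.48 2.52

A=(0,0), D=(10.00,0)
B = A + 1.00·(cos201°, sin201°) = (-0.9336, -0.3584)
|BD| = 10.9395
circle(B,7.00) ∩ circle(D,10.00): a=3.1387, h=6.2569
  candidates: C₊=(1.9985,5.9980) cross=68.447; C₋=(2.4084,-6.5091) cross=-68.447
  mode - wants cross < 0 → take C=(2.4084,-6.5091) (cross=-68.447)
ex = (C−B)/|BC| = (0.4774,-0.8787); ey = (0.8787,0.4774)
P = B + -2.79·ex + 0.89·ey = (-1.4836,2.5180)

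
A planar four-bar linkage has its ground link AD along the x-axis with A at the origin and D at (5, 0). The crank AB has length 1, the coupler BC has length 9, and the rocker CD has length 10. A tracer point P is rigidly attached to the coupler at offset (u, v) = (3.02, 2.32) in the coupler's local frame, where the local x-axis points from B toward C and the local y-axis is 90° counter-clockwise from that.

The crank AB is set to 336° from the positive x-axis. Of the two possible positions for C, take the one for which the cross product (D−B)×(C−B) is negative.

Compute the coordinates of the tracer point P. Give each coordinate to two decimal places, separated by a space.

A=(0,0), D=(5.00,0)
B = A + 1.00·(cos336°, sin336°) = (0.9135, -0.4067)
|BD| = 4.1066
circle(B,9.00) ∩ circle(D,10.00): a=-0.2600, h=8.9962
  candidates: C₊=(-0.2362,8.5195) cross=36.944; C₋=(1.5458,-9.3845) cross=-36.944
  mode - wants cross < 0 → take C=(1.5458,-9.3845) (cross=-36.944)
ex = (C−B)/|BC| = (0.0703,-0.9975); ey = (0.9975,0.0703)
P = B + 3.02·ex + 2.32·ey = (3.4400,-3.2563)

3.44 -3.26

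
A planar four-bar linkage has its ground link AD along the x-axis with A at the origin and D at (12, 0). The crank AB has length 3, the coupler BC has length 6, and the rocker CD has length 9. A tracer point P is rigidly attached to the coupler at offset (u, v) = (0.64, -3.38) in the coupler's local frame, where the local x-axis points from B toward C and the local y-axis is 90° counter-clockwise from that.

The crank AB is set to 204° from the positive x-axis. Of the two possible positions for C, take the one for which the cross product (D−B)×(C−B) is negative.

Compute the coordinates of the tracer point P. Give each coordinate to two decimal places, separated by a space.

-2.52 -4.65

A=(0,0), D=(12.00,0)
B = A + 3.00·(cos204°, sin204°) = (-2.7406, -1.2202)
|BD| = 14.7911
circle(B,6.00) ∩ circle(D,9.00): a=5.8743, h=1.2215
  candidates: C₊=(3.0129,0.4818) cross=18.068; C₋=(3.2145,-1.9530) cross=-18.068
  mode - wants cross < 0 → take C=(3.2145,-1.9530) (cross=-18.068)
ex = (C−B)/|BC| = (0.9925,-0.1221); ey = (0.1221,0.9925)
P = B + 0.64·ex + -3.38·ey = (-2.5182,-4.6531)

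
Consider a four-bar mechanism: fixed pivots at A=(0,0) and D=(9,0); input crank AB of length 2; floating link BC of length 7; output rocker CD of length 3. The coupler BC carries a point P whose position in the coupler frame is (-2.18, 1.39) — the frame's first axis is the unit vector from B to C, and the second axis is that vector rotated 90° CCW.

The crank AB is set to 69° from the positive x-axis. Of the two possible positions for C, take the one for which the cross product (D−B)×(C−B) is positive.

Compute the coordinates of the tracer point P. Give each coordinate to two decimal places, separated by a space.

A=(0,0), D=(9.00,0)
B = A + 2.00·(cos69°, sin69°) = (0.7167, 1.8672)
|BD| = 8.4911
circle(B,7.00) ∩ circle(D,3.00): a=6.6010, h=2.3297
  candidates: C₊=(7.6684,2.6883) cross=19.781; C₋=(6.6438,-1.8570) cross=-19.781
  mode + wants cross > 0 → take C=(7.6684,2.6883) (cross=19.781)
ex = (C−B)/|BC| = (0.9931,0.1173); ey = (-0.1173,0.9931)
P = B + -2.18·ex + 1.39·ey = (-1.6113,2.9918)

-1.61 2.99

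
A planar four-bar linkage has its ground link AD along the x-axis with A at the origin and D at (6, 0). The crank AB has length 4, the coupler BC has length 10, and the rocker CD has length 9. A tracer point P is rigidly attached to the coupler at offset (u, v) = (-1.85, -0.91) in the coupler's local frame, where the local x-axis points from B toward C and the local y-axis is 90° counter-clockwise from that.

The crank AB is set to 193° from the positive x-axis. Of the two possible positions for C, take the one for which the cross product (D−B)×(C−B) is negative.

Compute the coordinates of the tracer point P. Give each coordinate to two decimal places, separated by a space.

-5.81 -0.12

A=(0,0), D=(6.00,0)
B = A + 4.00·(cos193°, sin193°) = (-3.8975, -0.8998)
|BD| = 9.9383
circle(B,10.00) ∩ circle(D,9.00): a=5.9250, h=8.0557
  candidates: C₊=(1.2739,7.6592) cross=80.060; C₋=(2.7326,-8.3859) cross=-80.060
  mode - wants cross < 0 → take C=(2.7326,-8.3859) (cross=-80.060)
ex = (C−B)/|BC| = (0.6630,-0.7486); ey = (0.7486,0.6630)
P = B + -1.85·ex + -0.91·ey = (-5.8053,-0.1182)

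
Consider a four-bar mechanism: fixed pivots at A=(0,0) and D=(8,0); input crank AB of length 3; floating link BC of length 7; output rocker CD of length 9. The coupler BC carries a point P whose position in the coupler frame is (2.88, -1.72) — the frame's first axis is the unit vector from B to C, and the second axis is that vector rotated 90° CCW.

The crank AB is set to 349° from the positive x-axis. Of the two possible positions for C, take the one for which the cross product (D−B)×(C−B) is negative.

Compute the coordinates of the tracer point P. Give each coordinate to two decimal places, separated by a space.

A=(0,0), D=(8.00,0)
B = A + 3.00·(cos349°, sin349°) = (2.9449, -0.5724)
|BD| = 5.0874
circle(B,7.00) ∩ circle(D,9.00): a=-0.6013, h=6.9741
  candidates: C₊=(1.5627,6.2898) cross=35.480; C₋=(3.1321,-7.5699) cross=-35.480
  mode - wants cross < 0 → take C=(3.1321,-7.5699) (cross=-35.480)
ex = (C−B)/|BC| = (0.0267,-0.9996); ey = (0.9996,0.0267)
P = B + 2.88·ex + -1.72·ey = (1.3025,-3.4974)

1.30 -3.50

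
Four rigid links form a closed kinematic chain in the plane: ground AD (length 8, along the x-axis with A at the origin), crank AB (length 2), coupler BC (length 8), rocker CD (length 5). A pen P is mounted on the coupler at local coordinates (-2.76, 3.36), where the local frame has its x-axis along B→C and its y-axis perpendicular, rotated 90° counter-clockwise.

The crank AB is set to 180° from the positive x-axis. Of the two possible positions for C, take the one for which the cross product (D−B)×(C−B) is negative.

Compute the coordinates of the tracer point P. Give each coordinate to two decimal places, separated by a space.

-2.73 4.29

A=(0,0), D=(8.00,0)
B = A + 2.00·(cos180°, sin180°) = (-2.0000, 0.0000)
|BD| = 10.0000
circle(B,8.00) ∩ circle(D,5.00): a=6.9500, h=3.9620
  candidates: C₊=(4.9500,3.9620) cross=39.620; C₋=(4.9500,-3.9620) cross=-39.620
  mode - wants cross < 0 → take C=(4.9500,-3.9620) (cross=-39.620)
ex = (C−B)/|BC| = (0.8688,-0.4953); ey = (0.4953,0.8688)
P = B + -2.76·ex + 3.36·ey = (-2.7337,4.2859)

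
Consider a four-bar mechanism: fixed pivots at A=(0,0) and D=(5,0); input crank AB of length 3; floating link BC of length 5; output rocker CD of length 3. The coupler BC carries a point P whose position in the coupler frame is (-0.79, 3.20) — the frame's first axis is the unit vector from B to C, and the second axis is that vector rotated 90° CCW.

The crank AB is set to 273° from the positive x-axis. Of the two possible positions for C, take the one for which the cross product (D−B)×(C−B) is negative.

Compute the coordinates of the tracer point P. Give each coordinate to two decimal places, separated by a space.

A=(0,0), D=(5.00,0)
B = A + 3.00·(cos273°, sin273°) = (0.1570, -2.9959)
|BD| = 5.6947
circle(B,5.00) ∩ circle(D,3.00): a=4.2522, h=2.6304
  candidates: C₊=(2.3894,1.4781) cross=14.979; C₋=(5.1570,-2.9959) cross=-14.979
  mode - wants cross < 0 → take C=(5.1570,-2.9959) (cross=-14.979)
ex = (C−B)/|BC| = (1.0000,0.0000); ey = (-0.0000,1.0000)
P = B + -0.79·ex + 3.20·ey = (-0.6330,0.2041)

-0.63 0.20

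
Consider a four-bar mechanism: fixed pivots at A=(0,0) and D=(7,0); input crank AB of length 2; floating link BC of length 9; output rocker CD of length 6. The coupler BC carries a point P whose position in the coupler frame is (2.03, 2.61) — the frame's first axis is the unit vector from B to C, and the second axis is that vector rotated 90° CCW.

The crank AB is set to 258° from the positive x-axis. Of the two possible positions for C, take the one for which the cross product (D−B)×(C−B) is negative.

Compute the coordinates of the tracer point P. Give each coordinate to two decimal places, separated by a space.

A=(0,0), D=(7.00,0)
B = A + 2.00·(cos258°, sin258°) = (-0.4158, -1.9563)
|BD| = 7.6695
circle(B,9.00) ∩ circle(D,6.00): a=6.7685, h=5.9320
  candidates: C₊=(4.6156,5.5059) cross=45.495; C₋=(7.6418,-5.9656) cross=-45.495
  mode - wants cross < 0 → take C=(7.6418,-5.9656) (cross=-45.495)
ex = (C−B)/|BC| = (0.8953,-0.4455); ey = (0.4455,0.8953)
P = B + 2.03·ex + 2.61·ey = (2.5643,-0.5239)

2.56 -0.52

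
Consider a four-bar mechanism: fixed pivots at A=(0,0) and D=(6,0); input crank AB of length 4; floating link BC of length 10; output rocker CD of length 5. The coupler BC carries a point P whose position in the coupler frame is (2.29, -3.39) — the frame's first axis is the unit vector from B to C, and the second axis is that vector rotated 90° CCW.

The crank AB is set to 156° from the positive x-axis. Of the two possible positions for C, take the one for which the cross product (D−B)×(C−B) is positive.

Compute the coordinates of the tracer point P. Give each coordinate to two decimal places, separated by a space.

-0.36 -0.79

A=(0,0), D=(6.00,0)
B = A + 4.00·(cos156°, sin156°) = (-3.6542, 1.6269)
|BD| = 9.7903
circle(B,10.00) ∩ circle(D,5.00): a=8.7255, h=4.8853
  candidates: C₊=(5.7618,4.9943) cross=47.829; C₋=(4.1381,-4.6404) cross=-47.829
  mode + wants cross > 0 → take C=(5.7618,4.9943) (cross=47.829)
ex = (C−B)/|BC| = (0.9416,0.3367); ey = (-0.3367,0.9416)
P = B + 2.29·ex + -3.39·ey = (-0.3564,-0.7939)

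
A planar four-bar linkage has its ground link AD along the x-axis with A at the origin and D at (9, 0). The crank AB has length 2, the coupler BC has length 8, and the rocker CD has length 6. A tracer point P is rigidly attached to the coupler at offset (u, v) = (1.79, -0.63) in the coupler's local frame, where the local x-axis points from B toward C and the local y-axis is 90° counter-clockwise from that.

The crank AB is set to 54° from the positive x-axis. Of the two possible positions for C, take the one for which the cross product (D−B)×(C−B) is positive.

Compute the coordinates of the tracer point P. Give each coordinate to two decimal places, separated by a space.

3.02 2.05

A=(0,0), D=(9.00,0)
B = A + 2.00·(cos54°, sin54°) = (1.1756, 1.6180)
|BD| = 7.9900
circle(B,8.00) ∩ circle(D,6.00): a=5.7472, h=5.5651
  candidates: C₊=(7.9306,5.9039) cross=44.465; C₋=(5.6767,-4.9956) cross=-44.465
  mode + wants cross > 0 → take C=(7.9306,5.9039) (cross=44.465)
ex = (C−B)/|BC| = (0.8444,0.5357); ey = (-0.5357,0.8444)
P = B + 1.79·ex + -0.63·ey = (3.0245,2.0450)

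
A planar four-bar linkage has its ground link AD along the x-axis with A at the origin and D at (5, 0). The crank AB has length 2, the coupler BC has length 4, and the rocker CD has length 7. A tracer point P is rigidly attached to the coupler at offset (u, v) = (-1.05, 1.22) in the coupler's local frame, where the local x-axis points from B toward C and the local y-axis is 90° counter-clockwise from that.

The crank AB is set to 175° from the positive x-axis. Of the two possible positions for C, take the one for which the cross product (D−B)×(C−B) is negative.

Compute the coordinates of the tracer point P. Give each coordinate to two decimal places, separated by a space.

-1.09 1.51

A=(0,0), D=(5.00,0)
B = A + 2.00·(cos175°, sin175°) = (-1.9924, 0.1743)
|BD| = 6.9946
circle(B,4.00) ∩ circle(D,7.00): a=1.1383, h=3.8346
  candidates: C₊=(-0.7589,3.9794) cross=26.821; C₋=(-0.9500,-3.6875) cross=-26.821
  mode - wants cross < 0 → take C=(-0.9500,-3.6875) (cross=-26.821)
ex = (C−B)/|BC| = (0.2606,-0.9654); ey = (0.9654,0.2606)
P = B + -1.05·ex + 1.22·ey = (-1.0882,1.5060)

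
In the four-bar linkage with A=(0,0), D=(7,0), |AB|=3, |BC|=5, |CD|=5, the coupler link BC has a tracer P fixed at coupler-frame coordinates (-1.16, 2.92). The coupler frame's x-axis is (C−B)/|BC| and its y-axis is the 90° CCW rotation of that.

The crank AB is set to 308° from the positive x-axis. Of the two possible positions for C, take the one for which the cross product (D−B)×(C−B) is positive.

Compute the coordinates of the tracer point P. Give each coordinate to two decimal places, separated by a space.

-1.23 -3.01

A=(0,0), D=(7.00,0)
B = A + 3.00·(cos308°, sin308°) = (1.8470, -2.3640)
|BD| = 5.6694
circle(B,5.00) ∩ circle(D,5.00): a=2.8347, h=4.1188
  candidates: C₊=(2.7060,2.5616) cross=23.351; C₋=(6.1409,-4.9257) cross=-23.351
  mode + wants cross > 0 → take C=(2.7060,2.5616) (cross=23.351)
ex = (C−B)/|BC| = (0.1718,0.9851); ey = (-0.9851,0.1718)
P = B + -1.16·ex + 2.92·ey = (-1.2289,-3.0051)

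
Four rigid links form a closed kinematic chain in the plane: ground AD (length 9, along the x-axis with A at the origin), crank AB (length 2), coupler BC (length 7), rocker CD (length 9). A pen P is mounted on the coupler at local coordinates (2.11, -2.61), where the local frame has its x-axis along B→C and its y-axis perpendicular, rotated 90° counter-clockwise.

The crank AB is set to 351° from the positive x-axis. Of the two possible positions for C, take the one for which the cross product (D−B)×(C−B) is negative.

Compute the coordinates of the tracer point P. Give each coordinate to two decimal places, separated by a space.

-0.10 -2.95

A=(0,0), D=(9.00,0)
B = A + 2.00·(cos351°, sin351°) = (1.9754, -0.3129)
|BD| = 7.0316
circle(B,7.00) ∩ circle(D,9.00): a=1.2403, h=6.8892
  candidates: C₊=(2.9080,6.6247) cross=48.442; C₋=(3.5210,-7.1401) cross=-48.442
  mode - wants cross < 0 → take C=(3.5210,-7.1401) (cross=-48.442)
ex = (C−B)/|BC| = (0.2208,-0.9753); ey = (0.9753,0.2208)
P = B + 2.11·ex + -2.61·ey = (-0.1043,-2.9471)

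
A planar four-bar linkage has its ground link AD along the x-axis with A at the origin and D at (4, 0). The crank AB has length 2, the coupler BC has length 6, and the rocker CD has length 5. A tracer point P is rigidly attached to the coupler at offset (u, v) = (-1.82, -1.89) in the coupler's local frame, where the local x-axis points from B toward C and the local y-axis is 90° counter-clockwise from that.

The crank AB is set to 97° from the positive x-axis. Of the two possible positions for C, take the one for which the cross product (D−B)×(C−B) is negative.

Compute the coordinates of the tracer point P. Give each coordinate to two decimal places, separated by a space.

-2.44 3.42

A=(0,0), D=(4.00,0)
B = A + 2.00·(cos97°, sin97°) = (-0.2437, 1.9851)
|BD| = 4.6851
circle(B,6.00) ∩ circle(D,5.00): a=3.5165, h=4.8615
  candidates: C₊=(5.0013,4.8987) cross=22.777; C₋=(0.8816,-3.9084) cross=-22.777
  mode - wants cross < 0 → take C=(0.8816,-3.9084) (cross=-22.777)
ex = (C−B)/|BC| = (0.1876,-0.9823); ey = (0.9823,0.1876)
P = B + -1.82·ex + -1.89·ey = (-2.4416,3.4183)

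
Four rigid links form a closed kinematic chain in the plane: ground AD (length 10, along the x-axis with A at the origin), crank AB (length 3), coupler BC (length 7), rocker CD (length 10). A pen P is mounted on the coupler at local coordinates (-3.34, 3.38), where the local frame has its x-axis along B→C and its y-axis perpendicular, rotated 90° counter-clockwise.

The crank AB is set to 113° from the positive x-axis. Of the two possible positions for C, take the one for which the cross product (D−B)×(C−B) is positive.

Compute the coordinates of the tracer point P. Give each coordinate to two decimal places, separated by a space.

-5.92 2.73

A=(0,0), D=(10.00,0)
B = A + 3.00·(cos113°, sin113°) = (-1.1722, 2.7615)
|BD| = 11.5084
circle(B,7.00) ∩ circle(D,10.00): a=3.5384, h=6.0398
  candidates: C₊=(3.7122,7.7758) cross=69.509; C₋=(0.8136,-3.9509) cross=-69.509
  mode + wants cross > 0 → take C=(3.7122,7.7758) (cross=69.509)
ex = (C−B)/|BC| = (0.6978,0.7163); ey = (-0.7163,0.6978)
P = B + -3.34·ex + 3.38·ey = (-5.9239,2.7274)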